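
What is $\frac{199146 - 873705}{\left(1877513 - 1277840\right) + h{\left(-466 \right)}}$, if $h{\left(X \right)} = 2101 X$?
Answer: $\frac{674559}{379393} \approx 1.778$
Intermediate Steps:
$\frac{199146 - 873705}{\left(1877513 - 1277840\right) + h{\left(-466 \right)}} = \frac{199146 - 873705}{\left(1877513 - 1277840\right) + 2101 \left(-466\right)} = - \frac{674559}{\left(1877513 - 1277840\right) - 979066} = - \frac{674559}{599673 - 979066} = - \frac{674559}{-379393} = \left(-674559\right) \left(- \frac{1}{379393}\right) = \frac{674559}{379393}$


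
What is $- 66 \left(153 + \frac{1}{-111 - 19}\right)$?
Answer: $- \frac{656337}{65} \approx -10098.0$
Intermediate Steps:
$- 66 \left(153 + \frac{1}{-111 - 19}\right) = - 66 \left(153 + \frac{1}{-130}\right) = - 66 \left(153 - \frac{1}{130}\right) = \left(-66\right) \frac{19889}{130} = - \frac{656337}{65}$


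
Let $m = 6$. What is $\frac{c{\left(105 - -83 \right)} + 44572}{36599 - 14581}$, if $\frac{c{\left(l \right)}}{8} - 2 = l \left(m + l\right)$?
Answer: $\frac{168182}{11009} \approx 15.277$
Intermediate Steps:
$c{\left(l \right)} = 16 + 8 l \left(6 + l\right)$
$\frac{c{\left(105 - -83 \right)} + 44572}{36599 - 14581} = \frac{\left(16 + 8 \left(105 - -83\right)^{2} + 48 \left(105 - -83\right)\right) + 44572}{36599 - 14581} = \frac{\left(16 + 8 \left(105 + 83\right)^{2} + 48 \left(105 + 83\right)\right) + 44572}{22018} = \left(\left(16 + 8 \cdot 188^{2} + 48 \cdot 188\right) + 44572\right) \frac{1}{22018} = \left(\left(16 + 8 \cdot 35344 + 9024\right) + 44572\right) \frac{1}{22018} = \left(\left(16 + 282752 + 9024\right) + 44572\right) \frac{1}{22018} = \left(291792 + 44572\right) \frac{1}{22018} = 336364 \cdot \frac{1}{22018} = \frac{168182}{11009}$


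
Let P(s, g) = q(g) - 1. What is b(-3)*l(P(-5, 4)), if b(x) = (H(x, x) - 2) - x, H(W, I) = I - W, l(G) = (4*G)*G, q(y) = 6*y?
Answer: 2116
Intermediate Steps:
P(s, g) = -1 + 6*g (P(s, g) = 6*g - 1 = -1 + 6*g)
l(G) = 4*G²
b(x) = -2 - x (b(x) = ((x - x) - 2) - x = (0 - 2) - x = -2 - x)
b(-3)*l(P(-5, 4)) = (-2 - 1*(-3))*(4*(-1 + 6*4)²) = (-2 + 3)*(4*(-1 + 24)²) = 1*(4*23²) = 1*(4*529) = 1*2116 = 2116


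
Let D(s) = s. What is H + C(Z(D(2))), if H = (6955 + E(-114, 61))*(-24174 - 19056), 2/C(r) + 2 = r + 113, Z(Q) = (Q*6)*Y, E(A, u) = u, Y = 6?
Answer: -55504207438/183 ≈ -3.0330e+8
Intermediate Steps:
Z(Q) = 36*Q (Z(Q) = (Q*6)*6 = (6*Q)*6 = 36*Q)
C(r) = 2/(111 + r) (C(r) = 2/(-2 + (r + 113)) = 2/(-2 + (113 + r)) = 2/(111 + r))
H = -303301680 (H = (6955 + 61)*(-24174 - 19056) = 7016*(-43230) = -303301680)
H + C(Z(D(2))) = -303301680 + 2/(111 + 36*2) = -303301680 + 2/(111 + 72) = -303301680 + 2/183 = -55504207438/183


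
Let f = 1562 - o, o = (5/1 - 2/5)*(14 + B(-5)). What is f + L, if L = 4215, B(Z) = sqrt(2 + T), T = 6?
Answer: 28563/5 - 46*sqrt(2)/5 ≈ 5699.6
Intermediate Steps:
B(Z) = 2*sqrt(2) (B(Z) = sqrt(2 + 6) = sqrt(8) = 2*sqrt(2))
o = 322/5 + 46*sqrt(2)/5 (o = (5/1 - 2/5)*(14 + 2*sqrt(2)) = (5*1 - 2*1/5)*(14 + 2*sqrt(2)) = (5 - 2/5)*(14 + 2*sqrt(2)) = 23*(14 + 2*sqrt(2))/5 = 322/5 + 46*sqrt(2)/5 ≈ 77.411)
f = 7488/5 - 46*sqrt(2)/5 (f = 1562 - (322/5 + 46*sqrt(2)/5) = 1562 + (-322/5 - 46*sqrt(2)/5) = 7488/5 - 46*sqrt(2)/5 ≈ 1484.6)
f + L = (7488/5 - 46*sqrt(2)/5) + 4215 = 28563/5 - 46*sqrt(2)/5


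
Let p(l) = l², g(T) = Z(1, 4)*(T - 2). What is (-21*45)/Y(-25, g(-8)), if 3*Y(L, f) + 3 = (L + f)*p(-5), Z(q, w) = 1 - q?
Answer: 2835/628 ≈ 4.5143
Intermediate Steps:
g(T) = 0 (g(T) = (1 - 1*1)*(T - 2) = (1 - 1)*(-2 + T) = 0*(-2 + T) = 0)
Y(L, f) = -1 + 25*L/3 + 25*f/3 (Y(L, f) = -1 + ((L + f)*(-5)²)/3 = -1 + ((L + f)*25)/3 = -1 + (25*L + 25*f)/3 = -1 + (25*L/3 + 25*f/3) = -1 + 25*L/3 + 25*f/3)
(-21*45)/Y(-25, g(-8)) = (-21*45)/(-1 + (25/3)*(-25) + (25/3)*0) = -945/(-1 - 625/3 + 0) = -945/(-628/3) = -945*(-3/628) = 2835/628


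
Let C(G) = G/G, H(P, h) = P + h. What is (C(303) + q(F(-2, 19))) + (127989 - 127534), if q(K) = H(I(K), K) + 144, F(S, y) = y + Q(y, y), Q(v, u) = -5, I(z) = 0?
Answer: 614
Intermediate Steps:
C(G) = 1
F(S, y) = -5 + y (F(S, y) = y - 5 = -5 + y)
q(K) = 144 + K (q(K) = (0 + K) + 144 = K + 144 = 144 + K)
(C(303) + q(F(-2, 19))) + (127989 - 127534) = (1 + (144 + (-5 + 19))) + (127989 - 127534) = (1 + (144 + 14)) + 455 = (1 + 158) + 455 = 159 + 455 = 614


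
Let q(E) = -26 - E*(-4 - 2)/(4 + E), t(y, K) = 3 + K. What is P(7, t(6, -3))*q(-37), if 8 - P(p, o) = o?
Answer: -1696/11 ≈ -154.18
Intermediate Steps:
P(p, o) = 8 - o
q(E) = -26 + 6*E/(4 + E) (q(E) = -26 - E*(-6/(4 + E)) = -26 - (-6)*E/(4 + E) = -26 + 6*E/(4 + E))
P(7, t(6, -3))*q(-37) = (8 - (3 - 3))*(4*(-26 - 5*(-37))/(4 - 37)) = (8 - 1*0)*(4*(-26 + 185)/(-33)) = (8 + 0)*(4*(-1/33)*159) = 8*(-212/11) = -1696/11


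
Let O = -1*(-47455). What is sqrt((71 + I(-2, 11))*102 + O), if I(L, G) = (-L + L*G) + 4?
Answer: sqrt(53065) ≈ 230.36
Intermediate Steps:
I(L, G) = 4 - L + G*L (I(L, G) = (-L + G*L) + 4 = 4 - L + G*L)
O = 47455
sqrt((71 + I(-2, 11))*102 + O) = sqrt((71 + (4 - 1*(-2) + 11*(-2)))*102 + 47455) = sqrt((71 + (4 + 2 - 22))*102 + 47455) = sqrt((71 - 16)*102 + 47455) = sqrt(55*102 + 47455) = sqrt(5610 + 47455) = sqrt(53065)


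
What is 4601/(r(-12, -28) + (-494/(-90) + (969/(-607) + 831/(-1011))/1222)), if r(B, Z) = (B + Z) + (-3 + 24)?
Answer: -25877632992705/76002344362 ≈ -340.48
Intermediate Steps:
r(B, Z) = 21 + B + Z (r(B, Z) = (B + Z) + 21 = 21 + B + Z)
4601/(r(-12, -28) + (-494/(-90) + (969/(-607) + 831/(-1011))/1222)) = 4601/((21 - 12 - 28) + (-494/(-90) + (969/(-607) + 831/(-1011))/1222)) = 4601/(-19 + (-494*(-1/90) + (969*(-1/607) + 831*(-1/1011))*(1/1222))) = 4601/(-19 + (247/45 + (-969/607 - 277/337)*(1/1222))) = 4601/(-19 + (247/45 - 494692/204559*1/1222)) = 4601/(-19 + (247/45 - 247346/124985549)) = 4601/(-19 + 30860300033/5624349705) = 4601/(-76002344362/5624349705) = 4601*(-5624349705/76002344362) = -25877632992705/76002344362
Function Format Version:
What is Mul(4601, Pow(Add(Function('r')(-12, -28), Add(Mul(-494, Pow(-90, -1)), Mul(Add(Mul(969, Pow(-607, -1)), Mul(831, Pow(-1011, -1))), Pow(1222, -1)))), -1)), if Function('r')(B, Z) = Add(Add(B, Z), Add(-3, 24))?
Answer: Rational(-25877632992705, 76002344362) ≈ -340.48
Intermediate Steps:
Function('r')(B, Z) = Add(21, B, Z) (Function('r')(B, Z) = Add(Add(B, Z), 21) = Add(21, B, Z))
Mul(4601, Pow(Add(Function('r')(-12, -28), Add(Mul(-494, Pow(-90, -1)), Mul(Add(Mul(969, Pow(-607, -1)), Mul(831, Pow(-1011, -1))), Pow(1222, -1)))), -1)) = Mul(4601, Pow(Add(Add(21, -12, -28), Add(Mul(-494, Pow(-90, -1)), Mul(Add(Mul(969, Pow(-607, -1)), Mul(831, Pow(-1011, -1))), Pow(1222, -1)))), -1)) = Mul(4601, Pow(Add(-19, Add(Mul(-494, Rational(-1, 90)), Mul(Add(Mul(969, Rational(-1, 607)), Mul(831, Rational(-1, 1011))), Rational(1, 1222)))), -1)) = Mul(4601, Pow(Add(-19, Add(Rational(247, 45), Mul(Add(Rational(-969, 607), Rational(-277, 337)), Rational(1, 1222)))), -1)) = Mul(4601, Pow(Add(-19, Add(Rational(247, 45), Mul(Rational(-494692, 204559), Rational(1, 1222)))), -1)) = Mul(4601, Pow(Add(-19, Add(Rational(247, 45), Rational(-247346, 124985549))), -1)) = Mul(4601, Pow(Add(-19, Rational(30860300033, 5624349705)), -1)) = Mul(4601, Pow(Rational(-76002344362, 5624349705), -1)) = Mul(4601, Rational(-5624349705, 76002344362)) = Rational(-25877632992705, 76002344362)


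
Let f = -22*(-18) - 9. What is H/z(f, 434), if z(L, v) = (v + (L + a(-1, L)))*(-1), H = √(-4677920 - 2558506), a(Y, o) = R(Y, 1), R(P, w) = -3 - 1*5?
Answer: -I*√7236426/813 ≈ -3.3088*I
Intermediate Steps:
R(P, w) = -8 (R(P, w) = -3 - 5 = -8)
a(Y, o) = -8
f = 387 (f = 396 - 9 = 387)
H = I*√7236426 (H = √(-7236426) = I*√7236426 ≈ 2690.1*I)
z(L, v) = 8 - L - v (z(L, v) = (v + (L - 8))*(-1) = (v + (-8 + L))*(-1) = (-8 + L + v)*(-1) = 8 - L - v)
H/z(f, 434) = (I*√7236426)/(8 - 1*387 - 1*434) = (I*√7236426)/(8 - 387 - 434) = (I*√7236426)/(-813) = (I*√7236426)*(-1/813) = -I*√7236426/813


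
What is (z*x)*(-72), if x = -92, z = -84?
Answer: -556416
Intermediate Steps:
(z*x)*(-72) = -84*(-92)*(-72) = 7728*(-72) = -556416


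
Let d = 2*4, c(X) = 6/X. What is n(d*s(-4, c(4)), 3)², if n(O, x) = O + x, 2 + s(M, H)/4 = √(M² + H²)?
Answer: 22409 - 1952*√73 ≈ 5731.1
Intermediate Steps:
s(M, H) = -8 + 4*√(H² + M²) (s(M, H) = -8 + 4*√(M² + H²) = -8 + 4*√(H² + M²))
d = 8
n(d*s(-4, c(4)), 3)² = (8*(-8 + 4*√((6/4)² + (-4)²)) + 3)² = (8*(-8 + 4*√((6*(¼))² + 16)) + 3)² = (8*(-8 + 4*√((3/2)² + 16)) + 3)² = (8*(-8 + 4*√(9/4 + 16)) + 3)² = (8*(-8 + 4*√(73/4)) + 3)² = (8*(-8 + 4*(√73/2)) + 3)² = (8*(-8 + 2*√73) + 3)² = ((-64 + 16*√73) + 3)² = (-61 + 16*√73)²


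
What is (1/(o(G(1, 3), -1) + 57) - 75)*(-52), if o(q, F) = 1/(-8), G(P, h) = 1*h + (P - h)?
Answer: 136468/35 ≈ 3899.1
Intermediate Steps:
G(P, h) = P (G(P, h) = h + (P - h) = P)
o(q, F) = -⅛
(1/(o(G(1, 3), -1) + 57) - 75)*(-52) = (1/(-⅛ + 57) - 75)*(-52) = (1/(455/8) - 75)*(-52) = (8/455 - 75)*(-52) = -34117/455*(-52) = 136468/35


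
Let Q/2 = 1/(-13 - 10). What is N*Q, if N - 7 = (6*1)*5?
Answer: -74/23 ≈ -3.2174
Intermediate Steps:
Q = -2/23 (Q = 2/(-13 - 10) = 2/(-23) = 2*(-1/23) = -2/23 ≈ -0.086957)
N = 37 (N = 7 + (6*1)*5 = 7 + 6*5 = 7 + 30 = 37)
N*Q = 37*(-2/23) = -74/23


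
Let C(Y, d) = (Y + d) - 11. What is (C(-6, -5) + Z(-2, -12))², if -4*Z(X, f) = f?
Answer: 361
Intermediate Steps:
C(Y, d) = -11 + Y + d
Z(X, f) = -f/4
(C(-6, -5) + Z(-2, -12))² = ((-11 - 6 - 5) - ¼*(-12))² = (-22 + 3)² = (-19)² = 361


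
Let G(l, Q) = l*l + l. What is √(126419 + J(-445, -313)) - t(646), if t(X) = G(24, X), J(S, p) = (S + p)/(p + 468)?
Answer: -600 + √3037098985/155 ≈ -244.45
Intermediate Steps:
G(l, Q) = l + l² (G(l, Q) = l² + l = l + l²)
J(S, p) = (S + p)/(468 + p)
t(X) = 600 (t(X) = 24*(1 + 24) = 24*25 = 600)
√(126419 + J(-445, -313)) - t(646) = √(126419 + (-445 - 313)/(468 - 313)) - 1*600 = √(126419 - 758/155) - 600 = √(19594187/155) - 600 = √3037098985/155 - 600 = -600 + √3037098985/155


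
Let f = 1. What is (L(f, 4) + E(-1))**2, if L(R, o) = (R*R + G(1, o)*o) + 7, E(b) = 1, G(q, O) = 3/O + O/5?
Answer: 5776/25 ≈ 231.04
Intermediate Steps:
G(q, O) = 3/O + O/5 (G(q, O) = 3/O + O*(1/5) = 3/O + O/5)
L(R, o) = 7 + R**2 + o*(3/o + o/5) (L(R, o) = (R*R + (3/o + o/5)*o) + 7 = (R**2 + o*(3/o + o/5)) + 7 = 7 + R**2 + o*(3/o + o/5))
(L(f, 4) + E(-1))**2 = ((10 + 1**2 + (1/5)*4**2) + 1)**2 = ((10 + 1 + (1/5)*16) + 1)**2 = ((10 + 1 + 16/5) + 1)**2 = (71/5 + 1)**2 = (76/5)**2 = 5776/25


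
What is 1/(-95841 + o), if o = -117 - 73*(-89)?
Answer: -1/89461 ≈ -1.1178e-5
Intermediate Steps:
o = 6380 (o = -117 + 6497 = 6380)
1/(-95841 + o) = 1/(-95841 + 6380) = 1/(-89461) = -1/89461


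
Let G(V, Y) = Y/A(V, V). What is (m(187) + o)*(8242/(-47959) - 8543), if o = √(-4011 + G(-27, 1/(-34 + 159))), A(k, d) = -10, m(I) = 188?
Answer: -77027732052/47959 - 409721979*I*√10027502/2397950 ≈ -1.6061e+6 - 5.4106e+5*I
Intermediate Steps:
G(V, Y) = -Y/10 (G(V, Y) = Y/(-10) = Y*(-⅒) = -Y/10)
o = I*√10027502/50 (o = √(-4011 - 1/(10*(-34 + 159))) = √(-4011 - ⅒/125) = √(-4011 - ⅒*1/125) = √(-4011 - 1/1250) = √(-5013751/1250) = I*√10027502/50 ≈ 63.332*I)
(m(187) + o)*(8242/(-47959) - 8543) = (188 + I*√10027502/50)*(8242/(-47959) - 8543) = (188 + I*√10027502/50)*(8242*(-1/47959) - 8543) = (188 + I*√10027502/50)*(-8242/47959 - 8543) = (188 + I*√10027502/50)*(-409721979/47959) = -77027732052/47959 - 409721979*I*√10027502/2397950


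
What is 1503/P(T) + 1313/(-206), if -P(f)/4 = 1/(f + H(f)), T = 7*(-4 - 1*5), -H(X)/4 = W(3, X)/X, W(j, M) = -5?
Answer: 68596407/2884 ≈ 23785.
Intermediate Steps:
H(X) = 20/X (H(X) = -(-20)/X = 20/X)
T = -63 (T = 7*(-4 - 5) = 7*(-9) = -63)
P(f) = -4/(f + 20/f)
1503/P(T) + 1313/(-206) = 1503/((-4*(-63)/(20 + (-63)²))) + 1313/(-206) = 1503/((-4*(-63)/(20 + 3969))) + 1313*(-1/206) = 1503/((-4*(-63)/3989)) - 1313/206 = 1503/((-4*(-63)*1/3989)) - 1313/206 = 1503/(252/3989) - 1313/206 = 1503*(3989/252) - 1313/206 = 666163/28 - 1313/206 = 68596407/2884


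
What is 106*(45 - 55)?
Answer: -1060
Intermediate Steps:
106*(45 - 55) = 106*(-10) = -1060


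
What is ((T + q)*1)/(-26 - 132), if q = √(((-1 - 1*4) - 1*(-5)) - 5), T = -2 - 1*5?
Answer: 7/158 - I*√5/158 ≈ 0.044304 - 0.014152*I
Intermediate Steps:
T = -7 (T = -2 - 5 = -7)
q = I*√5 (q = √(((-1 - 4) + 5) - 5) = √((-5 + 5) - 5) = √(0 - 5) = √(-5) = I*√5 ≈ 2.2361*I)
((T + q)*1)/(-26 - 132) = ((-7 + I*√5)*1)/(-26 - 132) = (-7 + I*√5)/(-158) = -(-7 + I*√5)/158 = 7/158 - I*√5/158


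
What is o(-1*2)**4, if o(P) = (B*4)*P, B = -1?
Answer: 4096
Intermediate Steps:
o(P) = -4*P (o(P) = (-1*4)*P = -4*P)
o(-1*2)**4 = (-(-4)*2)**4 = (-4*(-2))**4 = 8**4 = 4096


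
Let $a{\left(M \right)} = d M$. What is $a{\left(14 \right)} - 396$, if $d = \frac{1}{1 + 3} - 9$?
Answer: $- \frac{1037}{2} \approx -518.5$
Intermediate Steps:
$d = - \frac{35}{4}$ ($d = \frac{1}{4} - 9 = - \frac{35}{4} \approx -8.75$)
$a{\left(M \right)} = - \frac{35 M}{4}$
$a{\left(14 \right)} - 396 = \left(- \frac{35}{4}\right) 14 - 396 = - \frac{245}{2} - 396 = - \frac{1037}{2}$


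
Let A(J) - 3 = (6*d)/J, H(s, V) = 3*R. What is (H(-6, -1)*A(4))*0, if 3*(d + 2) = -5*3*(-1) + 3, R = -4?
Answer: 0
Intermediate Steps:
d = 4 (d = -2 + (-5*3*(-1) + 3)/3 = -2 + (-15*(-1) + 3)/3 = -2 + (15 + 3)/3 = -2 + (1/3)*18 = -2 + 6 = 4)
H(s, V) = -12 (H(s, V) = 3*(-4) = -12)
A(J) = 3 + 24/J (A(J) = 3 + (6*4)/J = 3 + 24/J)
(H(-6, -1)*A(4))*0 = -12*(3 + 24/4)*0 = -12*(3 + 24*(1/4))*0 = -12*(3 + 6)*0 = -12*9*0 = -108*0 = 0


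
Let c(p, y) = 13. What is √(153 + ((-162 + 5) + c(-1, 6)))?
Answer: 3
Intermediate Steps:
√(153 + ((-162 + 5) + c(-1, 6))) = √(153 + ((-162 + 5) + 13)) = √(153 + (-157 + 13)) = √(153 - 144) = √9 = 3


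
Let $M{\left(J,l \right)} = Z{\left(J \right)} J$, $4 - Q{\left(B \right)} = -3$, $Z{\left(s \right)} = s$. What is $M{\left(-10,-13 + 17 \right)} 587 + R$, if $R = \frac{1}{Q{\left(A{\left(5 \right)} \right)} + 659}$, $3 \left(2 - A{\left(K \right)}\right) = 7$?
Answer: $\frac{39094201}{666} \approx 58700.0$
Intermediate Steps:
$A{\left(K \right)} = - \frac{1}{3}$ ($A{\left(K \right)} = 2 - \frac{7}{3} = - \frac{1}{3}$)
$Q{\left(B \right)} = 7$ ($Q{\left(B \right)} = 4 - -3 = 4 + 3 = 7$)
$R = \frac{1}{666}$ ($R = \frac{1}{7 + 659} = \frac{1}{666} \approx 0.0015015$)
$M{\left(J,l \right)} = J^{2}$ ($M{\left(J,l \right)} = J J = J^{2}$)
$M{\left(-10,-13 + 17 \right)} 587 + R = \left(-10\right)^{2} \cdot 587 + \frac{1}{666} = 100 \cdot 587 + \frac{1}{666} = 58700 + \frac{1}{666} = \frac{39094201}{666}$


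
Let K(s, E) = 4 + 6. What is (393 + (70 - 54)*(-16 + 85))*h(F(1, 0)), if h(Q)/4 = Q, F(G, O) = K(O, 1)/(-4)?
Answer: -14970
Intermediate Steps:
K(s, E) = 10
F(G, O) = -5/2 (F(G, O) = 10/(-4) = 10*(-¼) = -5/2)
h(Q) = 4*Q
(393 + (70 - 54)*(-16 + 85))*h(F(1, 0)) = (393 + (70 - 54)*(-16 + 85))*(4*(-5/2)) = (393 + 16*69)*(-10) = (393 + 1104)*(-10) = 1497*(-10) = -14970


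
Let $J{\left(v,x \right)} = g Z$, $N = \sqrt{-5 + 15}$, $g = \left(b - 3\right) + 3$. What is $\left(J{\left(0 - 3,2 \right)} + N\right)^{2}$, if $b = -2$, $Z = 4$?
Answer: $\left(8 - \sqrt{10}\right)^{2} \approx 23.404$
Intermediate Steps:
$g = -2$ ($g = \left(-2 - 3\right) + 3 = -5 + 3 = -2$)
$N = \sqrt{10} \approx 3.1623$
$J{\left(v,x \right)} = -8$ ($J{\left(v,x \right)} = \left(-2\right) 4 = -8$)
$\left(J{\left(0 - 3,2 \right)} + N\right)^{2} = \left(-8 + \sqrt{10}\right)^{2}$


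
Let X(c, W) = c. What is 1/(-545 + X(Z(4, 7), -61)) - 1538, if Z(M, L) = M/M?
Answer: -836673/544 ≈ -1538.0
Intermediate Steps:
Z(M, L) = 1
1/(-545 + X(Z(4, 7), -61)) - 1538 = 1/(-545 + 1) - 1538 = 1/(-544) - 1538 = -1/544 - 1538 = -836673/544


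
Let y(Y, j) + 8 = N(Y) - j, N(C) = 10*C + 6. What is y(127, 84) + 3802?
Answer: 4986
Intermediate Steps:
N(C) = 6 + 10*C
y(Y, j) = -2 - j + 10*Y (y(Y, j) = -8 + ((6 + 10*Y) - j) = -8 + (6 - j + 10*Y) = -2 - j + 10*Y)
y(127, 84) + 3802 = (-2 - 1*84 + 10*127) + 3802 = (-2 - 84 + 1270) + 3802 = 1184 + 3802 = 4986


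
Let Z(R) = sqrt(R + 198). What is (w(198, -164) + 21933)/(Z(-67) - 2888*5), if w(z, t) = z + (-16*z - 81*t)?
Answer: -465646680/208513469 - 32247*sqrt(131)/208513469 ≈ -2.2349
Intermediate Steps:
w(z, t) = -81*t - 15*z (w(z, t) = z + (-81*t - 16*z) = -81*t - 15*z)
Z(R) = sqrt(198 + R)
(w(198, -164) + 21933)/(Z(-67) - 2888*5) = ((-81*(-164) - 15*198) + 21933)/(sqrt(198 - 67) - 2888*5) = ((13284 - 2970) + 21933)/(sqrt(131) - 14440) = (10314 + 21933)/(-14440 + sqrt(131)) = 32247/(-14440 + sqrt(131))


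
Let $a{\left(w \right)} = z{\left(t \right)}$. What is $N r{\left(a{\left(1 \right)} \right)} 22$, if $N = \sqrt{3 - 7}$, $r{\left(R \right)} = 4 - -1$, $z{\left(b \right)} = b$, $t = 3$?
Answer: $220 i \approx 220.0 i$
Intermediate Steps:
$a{\left(w \right)} = 3$
$r{\left(R \right)} = 5$ ($r{\left(R \right)} = 4 + 1 = 5$)
$N = 2 i$ ($N = \sqrt{-4} = 2 i \approx 2.0 i$)
$N r{\left(a{\left(1 \right)} \right)} 22 = 2 i 5 \cdot 22 = 10 i 22 = 220 i$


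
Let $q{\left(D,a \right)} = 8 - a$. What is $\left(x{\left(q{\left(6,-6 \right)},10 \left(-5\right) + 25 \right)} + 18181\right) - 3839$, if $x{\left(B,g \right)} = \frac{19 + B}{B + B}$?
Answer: $\frac{401609}{28} \approx 14343.0$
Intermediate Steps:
$x{\left(B,g \right)} = \frac{19 + B}{2 B}$
$\left(x{\left(q{\left(6,-6 \right)},10 \left(-5\right) + 25 \right)} + 18181\right) - 3839 = \left(\frac{19 + \left(8 - -6\right)}{2 \left(8 - -6\right)} + 18181\right) - 3839 = \left(\frac{19 + \left(8 + 6\right)}{2 \left(8 + 6\right)} + 18181\right) - 3839 = \left(\frac{19 + 14}{2 \cdot 14} + 18181\right) - 3839 = \left(\frac{1}{2} \cdot \frac{1}{14} \cdot 33 + 18181\right) - 3839 = \left(\frac{33}{28} + 18181\right) - 3839 = \frac{509101}{28} - 3839 = \frac{401609}{28}$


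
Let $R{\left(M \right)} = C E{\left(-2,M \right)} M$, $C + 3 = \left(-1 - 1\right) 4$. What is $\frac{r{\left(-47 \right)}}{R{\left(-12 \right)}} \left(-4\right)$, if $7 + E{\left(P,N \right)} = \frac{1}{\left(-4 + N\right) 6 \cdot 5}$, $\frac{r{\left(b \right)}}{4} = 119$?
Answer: $\frac{76160}{36971} \approx 2.06$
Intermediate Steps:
$C = -11$ ($C = -3 + \left(-1 - 1\right) 4 = -3 - 8 = -11$)
$r{\left(b \right)} = 476$ ($r{\left(b \right)} = 4 \cdot 119 = 476$)
$E{\left(P,N \right)} = -7 + \frac{1}{-120 + 30 N}$ ($E{\left(P,N \right)} = -7 + \frac{1}{\left(-4 + N\right) 6 \cdot 5} = -7 + \frac{1}{\left(-24 + 6 N\right) 5} = -7 + \frac{1}{-120 + 30 N}$)
$R{\left(M \right)} = - \frac{11 M \left(841 - 210 M\right)}{30 \left(-4 + M\right)}$ ($R{\left(M \right)} = - 11 \frac{841 - 210 M}{30 \left(-4 + M\right)} M = - \frac{11 \left(841 - 210 M\right)}{30 \left(-4 + M\right)} M = - \frac{11 M \left(841 - 210 M\right)}{30 \left(-4 + M\right)}$)
$\frac{r{\left(-47 \right)}}{R{\left(-12 \right)}} \left(-4\right) = \frac{476}{\frac{11}{30} \left(-12\right) \frac{1}{-4 - 12} \left(-841 + 210 \left(-12\right)\right)} \left(-4\right) = \frac{476}{\frac{11}{30} \left(-12\right) \frac{1}{-16} \left(-841 - 2520\right)} \left(-4\right) = \frac{476}{\frac{11}{30} \left(-12\right) \left(- \frac{1}{16}\right) \left(-3361\right)} \left(-4\right) = \frac{476}{- \frac{36971}{40}} \left(-4\right) = 476 \left(- \frac{40}{36971}\right) \left(-4\right) = \left(- \frac{19040}{36971}\right) \left(-4\right) = \frac{76160}{36971}$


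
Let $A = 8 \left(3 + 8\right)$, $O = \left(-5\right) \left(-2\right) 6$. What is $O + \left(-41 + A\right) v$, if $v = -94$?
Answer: $-4358$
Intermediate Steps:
$O = 60$ ($O = 10 \cdot 6 = 60$)
$A = 88$ ($A = 8 \cdot 11 = 88$)
$O + \left(-41 + A\right) v = 60 + \left(-41 + 88\right) \left(-94\right) = 60 + 47 \left(-94\right) = 60 - 4418 = -4358$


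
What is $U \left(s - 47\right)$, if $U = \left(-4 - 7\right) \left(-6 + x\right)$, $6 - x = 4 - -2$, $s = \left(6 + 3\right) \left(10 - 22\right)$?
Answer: $-10230$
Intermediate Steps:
$s = -108$ ($s = 9 \left(-12\right) = -108$)
$x = 0$ ($x = 6 - \left(4 - -2\right) = 6 - \left(4 + 2\right) = 6 - 6 = 0$)
$U = 66$ ($U = \left(-4 - 7\right) \left(-6 + 0\right) = \left(-11\right) \left(-6\right) = 66$)
$U \left(s - 47\right) = 66 \left(-108 - 47\right) = 66 \left(-155\right) = -10230$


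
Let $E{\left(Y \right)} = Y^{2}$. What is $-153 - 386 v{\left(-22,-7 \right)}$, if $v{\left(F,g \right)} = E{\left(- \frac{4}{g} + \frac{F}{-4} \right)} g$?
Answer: $\frac{1392283}{14} \approx 99449.0$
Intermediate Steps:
$v{\left(F,g \right)} = g \left(- \frac{4}{g} - \frac{F}{4}\right)^{2}$ ($v{\left(F,g \right)} = \left(- \frac{4}{g} + \frac{F}{-4}\right)^{2} g = \left(- \frac{4}{g} + F \left(- \frac{1}{4}\right)\right)^{2} g = \left(- \frac{4}{g} - \frac{F}{4}\right)^{2} g = g \left(- \frac{4}{g} - \frac{F}{4}\right)^{2}$)
$-153 - 386 v{\left(-22,-7 \right)} = -153 - 386 \frac{\left(16 - -154\right)^{2}}{16 \left(-7\right)} = -153 - 386 \cdot \frac{1}{16} \left(- \frac{1}{7}\right) \left(16 + 154\right)^{2} = -153 - 386 \cdot \frac{1}{16} \left(- \frac{1}{7}\right) 170^{2} = -153 - 386 \cdot \frac{1}{16} \left(- \frac{1}{7}\right) 28900 = -153 - - \frac{1394425}{14} = -153 + \frac{1394425}{14} = \frac{1392283}{14}$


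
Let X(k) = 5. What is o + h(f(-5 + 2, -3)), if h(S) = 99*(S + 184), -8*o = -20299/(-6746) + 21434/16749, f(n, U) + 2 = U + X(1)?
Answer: 16465140561197/903910032 ≈ 18215.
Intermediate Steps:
f(n, U) = 3 + U (f(n, U) = -2 + (U + 5) = -2 + (5 + U) = 3 + U)
o = -484581715/903910032 (o = -(-20299/(-6746) + 21434/16749)/8 = -(-20299*(-1/6746) + 21434*(1/16749))/8 = -(20299/6746 + 21434/16749)/8 = -⅛*484581715/112988754 = -484581715/903910032 ≈ -0.53609)
h(S) = 18216 + 99*S (h(S) = 99*(184 + S) = 18216 + 99*S)
o + h(f(-5 + 2, -3)) = -484581715/903910032 + (18216 + 99*(3 - 3)) = -484581715/903910032 + (18216 + 99*0) = -484581715/903910032 + (18216 + 0) = -484581715/903910032 + 18216 = 16465140561197/903910032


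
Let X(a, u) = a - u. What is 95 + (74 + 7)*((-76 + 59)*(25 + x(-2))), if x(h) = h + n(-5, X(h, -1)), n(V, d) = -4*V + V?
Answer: -52231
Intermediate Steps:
n(V, d) = -3*V
x(h) = 15 + h (x(h) = h - 3*(-5) = h + 15 = 15 + h)
95 + (74 + 7)*((-76 + 59)*(25 + x(-2))) = 95 + (74 + 7)*((-76 + 59)*(25 + (15 - 2))) = 95 + 81*(-17*(25 + 13)) = 95 + 81*(-17*38) = 95 + 81*(-646) = 95 - 52326 = -52231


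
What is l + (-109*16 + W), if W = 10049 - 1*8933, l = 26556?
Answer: 25928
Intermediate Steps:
W = 1116 (W = 10049 - 8933 = 1116)
l + (-109*16 + W) = 26556 + (-109*16 + 1116) = 26556 + (-1744 + 1116) = 26556 - 628 = 25928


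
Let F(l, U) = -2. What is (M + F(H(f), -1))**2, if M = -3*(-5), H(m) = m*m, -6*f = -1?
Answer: 169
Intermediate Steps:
f = 1/6 (f = -1/6*(-1) = 1/6 ≈ 0.16667)
H(m) = m**2
M = 15
(M + F(H(f), -1))**2 = (15 - 2)**2 = 13**2 = 169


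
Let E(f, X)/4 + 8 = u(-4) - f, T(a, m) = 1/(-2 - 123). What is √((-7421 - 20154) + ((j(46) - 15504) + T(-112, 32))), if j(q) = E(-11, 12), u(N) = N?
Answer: 4*I*√1682930/25 ≈ 207.56*I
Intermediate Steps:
T(a, m) = -1/125 (T(a, m) = 1/(-125) = -1/125)
E(f, X) = -48 - 4*f (E(f, X) = -32 + 4*(-4 - f) = -32 + (-16 - 4*f) = -48 - 4*f)
j(q) = -4 (j(q) = -48 - 4*(-11) = -48 + 44 = -4)
√((-7421 - 20154) + ((j(46) - 15504) + T(-112, 32))) = √((-7421 - 20154) + ((-4 - 15504) - 1/125)) = √(-27575 + (-15508 - 1/125)) = √(-27575 - 1938501/125) = √(-5385376/125) = 4*I*√1682930/25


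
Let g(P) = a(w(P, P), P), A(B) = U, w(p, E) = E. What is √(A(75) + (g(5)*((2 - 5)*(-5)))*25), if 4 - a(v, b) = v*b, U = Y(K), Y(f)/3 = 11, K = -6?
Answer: I*√7842 ≈ 88.555*I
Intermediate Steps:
Y(f) = 33 (Y(f) = 3*11 = 33)
U = 33
A(B) = 33
a(v, b) = 4 - b*v (a(v, b) = 4 - v*b = 4 - b*v)
g(P) = 4 - P² (g(P) = 4 - P*P = 4 - P²)
√(A(75) + (g(5)*((2 - 5)*(-5)))*25) = √(33 + ((4 - 1*5²)*((2 - 5)*(-5)))*25) = √(33 + ((4 - 1*25)*(-3*(-5)))*25) = √(33 + ((4 - 25)*15)*25) = √(33 - 21*15*25) = √(33 - 315*25) = √(33 - 7875) = √(-7842) = I*√7842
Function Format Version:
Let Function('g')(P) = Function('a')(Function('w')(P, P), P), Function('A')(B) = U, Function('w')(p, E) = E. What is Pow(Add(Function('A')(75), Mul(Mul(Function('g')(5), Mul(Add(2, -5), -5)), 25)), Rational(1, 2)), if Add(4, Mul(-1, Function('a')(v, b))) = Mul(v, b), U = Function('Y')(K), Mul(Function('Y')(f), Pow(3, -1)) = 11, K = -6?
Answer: Mul(I, Pow(7842, Rational(1, 2))) ≈ Mul(88.555, I)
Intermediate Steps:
Function('Y')(f) = 33 (Function('Y')(f) = Mul(3, 11) = 33)
U = 33
Function('A')(B) = 33
Function('a')(v, b) = Add(4, Mul(-1, b, v)) (Function('a')(v, b) = Add(4, Mul(-1, Mul(v, b))) = Add(4, Mul(-1, Mul(b, v))) = Add(4, Mul(-1, b, v)))
Function('g')(P) = Add(4, Mul(-1, Pow(P, 2))) (Function('g')(P) = Add(4, Mul(-1, P, P)) = Add(4, Mul(-1, Pow(P, 2))))
Pow(Add(Function('A')(75), Mul(Mul(Function('g')(5), Mul(Add(2, -5), -5)), 25)), Rational(1, 2)) = Pow(Add(33, Mul(Mul(Add(4, Mul(-1, Pow(5, 2))), Mul(Add(2, -5), -5)), 25)), Rational(1, 2)) = Pow(Add(33, Mul(Mul(Add(4, Mul(-1, 25)), Mul(-3, -5)), 25)), Rational(1, 2)) = Pow(Add(33, Mul(Mul(Add(4, -25), 15), 25)), Rational(1, 2)) = Pow(Add(33, Mul(Mul(-21, 15), 25)), Rational(1, 2)) = Pow(Add(33, Mul(-315, 25)), Rational(1, 2)) = Pow(Add(33, -7875), Rational(1, 2)) = Pow(-7842, Rational(1, 2)) = Mul(I, Pow(7842, Rational(1, 2)))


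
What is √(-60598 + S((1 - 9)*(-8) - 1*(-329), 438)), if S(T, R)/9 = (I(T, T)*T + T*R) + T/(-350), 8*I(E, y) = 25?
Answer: √29393159978/140 ≈ 1224.6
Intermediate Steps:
I(E, y) = 25/8 (I(E, y) = (⅛)*25 = 25/8)
S(T, R) = 39339*T/1400 + 9*R*T (S(T, R) = 9*((25*T/8 + T*R) + T/(-350)) = 9*((25*T/8 + R*T) + T*(-1/350)) = 9*((25*T/8 + R*T) - T/350) = 9*(4371*T/1400 + R*T) = 39339*T/1400 + 9*R*T)
√(-60598 + S((1 - 9)*(-8) - 1*(-329), 438)) = √(-60598 + 9*((1 - 9)*(-8) - 1*(-329))*(4371 + 1400*438)/1400) = √(-60598 + 9*(-8*(-8) + 329)*(4371 + 613200)/1400) = √(-60598 + (9/1400)*(64 + 329)*617571) = √(-60598 + (9/1400)*393*617571) = √(-60598 + 2184348627/1400) = √(2099511427/1400) = √29393159978/140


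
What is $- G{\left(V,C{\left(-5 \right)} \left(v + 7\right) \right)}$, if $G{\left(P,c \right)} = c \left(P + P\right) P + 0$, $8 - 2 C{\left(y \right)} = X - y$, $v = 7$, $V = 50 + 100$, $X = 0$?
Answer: $-945000$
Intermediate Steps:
$V = 150$
$C{\left(y \right)} = 4 + \frac{y}{2}$ ($C{\left(y \right)} = 4 - \frac{0 - y}{2} = 4 - \frac{\left(-1\right) y}{2} = 4 + \frac{y}{2}$)
$G{\left(P,c \right)} = 2 c P^{2}$ ($G{\left(P,c \right)} = c 2 P P + 0 = 2 P c P + 0 = 2 c P^{2} + 0 = 2 c P^{2}$)
$- G{\left(V,C{\left(-5 \right)} \left(v + 7\right) \right)} = - 2 \left(4 + \frac{1}{2} \left(-5\right)\right) \left(7 + 7\right) 150^{2} = - 2 \left(4 - \frac{5}{2}\right) 14 \cdot 22500 = - 2 \cdot \frac{3}{2} \cdot 14 \cdot 22500 = - 2 \cdot 21 \cdot 22500 = \left(-1\right) 945000 = -945000$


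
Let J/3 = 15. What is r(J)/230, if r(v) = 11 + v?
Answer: 28/115 ≈ 0.24348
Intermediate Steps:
J = 45 (J = 3*15 = 45)
r(J)/230 = (11 + 45)/230 = 56*(1/230) = 28/115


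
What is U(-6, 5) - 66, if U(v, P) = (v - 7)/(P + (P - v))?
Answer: -1069/16 ≈ -66.813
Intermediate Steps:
U(v, P) = (-7 + v)/(-v + 2*P)
U(-6, 5) - 66 = (-7 - 6)/(-1*(-6) + 2*5) - 66 = -13/(6 + 10) - 66 = -13/16 - 66 = -1069/16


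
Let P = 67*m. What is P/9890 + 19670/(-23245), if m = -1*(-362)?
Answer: 36924793/22989305 ≈ 1.6062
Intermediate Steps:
m = 362
P = 24254 (P = 67*362 = 24254)
P/9890 + 19670/(-23245) = 24254/9890 + 19670/(-23245) = 24254*(1/9890) + 19670*(-1/23245) = 12127/4945 - 3934/4649 = 36924793/22989305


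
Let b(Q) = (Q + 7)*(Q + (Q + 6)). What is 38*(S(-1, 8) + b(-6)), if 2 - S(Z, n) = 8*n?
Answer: -2584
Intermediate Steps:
S(Z, n) = 2 - 8*n
b(Q) = (6 + 2*Q)*(7 + Q) (b(Q) = (7 + Q)*(Q + (6 + Q)) = (7 + Q)*(6 + 2*Q) = (6 + 2*Q)*(7 + Q))
38*(S(-1, 8) + b(-6)) = 38*((2 - 8*8) + (42 + 2*(-6)² + 20*(-6))) = 38*((2 - 64) + (42 + 2*36 - 120)) = 38*(-62 + (42 + 72 - 120)) = 38*(-62 - 6) = 38*(-68) = -2584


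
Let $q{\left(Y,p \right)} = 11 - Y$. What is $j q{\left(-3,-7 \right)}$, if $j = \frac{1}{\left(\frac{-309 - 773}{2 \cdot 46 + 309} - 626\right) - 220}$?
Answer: $- \frac{2807}{170164} \approx -0.016496$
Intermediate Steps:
$j = - \frac{401}{340328}$ ($j = \frac{1}{\left(- \frac{1082}{92 + 309} - 626\right) - 220} = \frac{1}{\left(- \frac{1082}{401} - 626\right) - 220} = \frac{1}{- \frac{252108}{401} - 220} = \frac{1}{- \frac{340328}{401}} = - \frac{401}{340328} \approx -0.0011783$)
$j q{\left(-3,-7 \right)} = - \frac{401 \left(11 - -3\right)}{340328} = - \frac{401 \left(11 + 3\right)}{340328} = \left(- \frac{401}{340328}\right) 14 = - \frac{2807}{170164}$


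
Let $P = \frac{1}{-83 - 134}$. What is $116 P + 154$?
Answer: $\frac{33302}{217} \approx 153.47$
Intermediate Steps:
$P = - \frac{1}{217}$ ($P = \frac{1}{-217} = - \frac{1}{217} \approx -0.0046083$)
$116 P + 154 = 116 \left(- \frac{1}{217}\right) + 154 = - \frac{116}{217} + 154 = \frac{33302}{217}$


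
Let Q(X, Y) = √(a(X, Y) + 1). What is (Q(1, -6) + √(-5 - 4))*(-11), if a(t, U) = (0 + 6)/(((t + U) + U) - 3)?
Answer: -33*I - 22*√7/7 ≈ -8.3152 - 33.0*I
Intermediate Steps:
a(t, U) = 6/(-3 + t + 2*U) (a(t, U) = 6/(((U + t) + U) - 3) = 6/((t + 2*U) - 3) = 6/(-3 + t + 2*U))
Q(X, Y) = √(1 + 6/(-3 + X + 2*Y)) (Q(X, Y) = √(6/(-3 + X + 2*Y) + 1) = √(1 + 6/(-3 + X + 2*Y)))
(Q(1, -6) + √(-5 - 4))*(-11) = (√((3 + 1 + 2*(-6))/(-3 + 1 + 2*(-6))) + √(-5 - 4))*(-11) = (√((3 + 1 - 12)/(-3 + 1 - 12)) + √(-9))*(-11) = (√(-8/(-14)) + 3*I)*(-11) = (√(-1/14*(-8)) + 3*I)*(-11) = (√(4/7) + 3*I)*(-11) = (2*√7/7 + 3*I)*(-11) = (3*I + 2*√7/7)*(-11) = -33*I - 22*√7/7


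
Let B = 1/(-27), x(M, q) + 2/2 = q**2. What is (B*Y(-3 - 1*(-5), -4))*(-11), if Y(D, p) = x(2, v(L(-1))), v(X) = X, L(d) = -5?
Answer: 88/9 ≈ 9.7778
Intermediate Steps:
x(M, q) = -1 + q**2
Y(D, p) = 24 (Y(D, p) = -1 + (-5)**2 = -1 + 25 = 24)
B = -1/27 ≈ -0.037037
(B*Y(-3 - 1*(-5), -4))*(-11) = -1/27*24*(-11) = -8/9*(-11) = 88/9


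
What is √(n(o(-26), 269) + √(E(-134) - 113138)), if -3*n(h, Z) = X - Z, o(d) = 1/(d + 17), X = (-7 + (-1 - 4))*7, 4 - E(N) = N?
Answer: √(1059 + 90*I*√1130)/3 ≈ 15.392 + 10.92*I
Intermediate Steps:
E(N) = 4 - N
X = -84 (X = (-7 - 5)*7 = -12*7 = -84)
o(d) = 1/(17 + d)
n(h, Z) = 28 + Z/3 (n(h, Z) = -(-84 - Z)/3 = 28 + Z/3)
√(n(o(-26), 269) + √(E(-134) - 113138)) = √((28 + (⅓)*269) + √((4 - 1*(-134)) - 113138)) = √((28 + 269/3) + √((4 + 134) - 113138)) = √(353/3 + √(138 - 113138)) = √(353/3 + √(-113000)) = √(353/3 + 10*I*√1130)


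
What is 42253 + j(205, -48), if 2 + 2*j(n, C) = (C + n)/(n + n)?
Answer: 34646797/820 ≈ 42252.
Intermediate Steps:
j(n, C) = -1 + (C + n)/(4*n) (j(n, C) = -1 + ((C + n)/(n + n))/2 = -1 + ((C + n)/((2*n)))/2 = -1 + ((C + n)*(1/(2*n)))/2 = -1 + ((C + n)/(2*n))/2 = -1 + (C + n)/(4*n))
42253 + j(205, -48) = 42253 + (1/4)*(-48 - 3*205)/205 = 42253 + (1/4)*(1/205)*(-48 - 615) = 42253 + (1/4)*(1/205)*(-663) = 42253 - 663/820 = 34646797/820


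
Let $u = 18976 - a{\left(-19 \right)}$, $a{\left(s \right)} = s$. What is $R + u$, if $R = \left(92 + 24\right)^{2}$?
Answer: $32451$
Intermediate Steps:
$R = 13456$ ($R = 116^{2} = 13456$)
$u = 18995$ ($u = 18976 - -19 = 18976 + 19 = 18995$)
$R + u = 13456 + 18995 = 32451$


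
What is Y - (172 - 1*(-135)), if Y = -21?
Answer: -328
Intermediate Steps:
Y - (172 - 1*(-135)) = -21 - (172 - 1*(-135)) = -21 - (172 + 135) = -21 - 1*307 = -21 - 307 = -328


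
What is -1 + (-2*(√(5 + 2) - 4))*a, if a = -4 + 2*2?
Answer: -1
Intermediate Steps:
a = 0 (a = -4 + 4 = 0)
-1 + (-2*(√(5 + 2) - 4))*a = -1 - 2*(√(5 + 2) - 4)*0 = -1 - 2*(√7 - 4)*0 = -1 - 2*(-4 + √7)*0 = -1 + (8 - 2*√7)*0 = -1 + 0 = -1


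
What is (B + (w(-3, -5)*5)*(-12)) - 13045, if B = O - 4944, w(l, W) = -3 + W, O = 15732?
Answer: -1777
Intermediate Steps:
B = 10788 (B = 15732 - 4944 = 10788)
(B + (w(-3, -5)*5)*(-12)) - 13045 = (10788 + ((-3 - 5)*5)*(-12)) - 13045 = (10788 - 8*5*(-12)) - 13045 = (10788 - 40*(-12)) - 13045 = (10788 + 480) - 13045 = 11268 - 13045 = -1777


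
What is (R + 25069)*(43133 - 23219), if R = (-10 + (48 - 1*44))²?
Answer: 499940970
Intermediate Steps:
R = 36 (R = (-10 + (48 - 44))² = (-10 + 4)² = (-6)² = 36)
(R + 25069)*(43133 - 23219) = (36 + 25069)*(43133 - 23219) = 25105*19914 = 499940970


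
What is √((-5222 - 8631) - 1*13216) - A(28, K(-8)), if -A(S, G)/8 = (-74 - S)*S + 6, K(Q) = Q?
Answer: -22800 + I*√27069 ≈ -22800.0 + 164.53*I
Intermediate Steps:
A(S, G) = -48 - 8*S*(-74 - S) (A(S, G) = -8*((-74 - S)*S + 6) = -8*(S*(-74 - S) + 6) = -8*(6 + S*(-74 - S)) = -48 - 8*S*(-74 - S))
√((-5222 - 8631) - 1*13216) - A(28, K(-8)) = √((-5222 - 8631) - 1*13216) - (-48 + 8*28² + 592*28) = √(-13853 - 13216) - (-48 + 8*784 + 16576) = √(-27069) - (-48 + 6272 + 16576) = I*√27069 - 1*22800 = I*√27069 - 22800 = -22800 + I*√27069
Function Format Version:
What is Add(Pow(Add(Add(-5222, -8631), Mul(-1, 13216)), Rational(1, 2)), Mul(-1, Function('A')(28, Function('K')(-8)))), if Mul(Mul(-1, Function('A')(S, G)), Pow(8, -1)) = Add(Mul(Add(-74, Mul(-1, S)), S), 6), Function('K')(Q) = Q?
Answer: Add(-22800, Mul(I, Pow(27069, Rational(1, 2)))) ≈ Add(-22800., Mul(164.53, I))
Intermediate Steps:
Function('A')(S, G) = Add(-48, Mul(-8, S, Add(-74, Mul(-1, S)))) (Function('A')(S, G) = Mul(-8, Add(Mul(Add(-74, Mul(-1, S)), S), 6)) = Mul(-8, Add(Mul(S, Add(-74, Mul(-1, S))), 6)) = Mul(-8, Add(6, Mul(S, Add(-74, Mul(-1, S))))) = Add(-48, Mul(-8, S, Add(-74, Mul(-1, S)))))
Add(Pow(Add(Add(-5222, -8631), Mul(-1, 13216)), Rational(1, 2)), Mul(-1, Function('A')(28, Function('K')(-8)))) = Add(Pow(Add(Add(-5222, -8631), Mul(-1, 13216)), Rational(1, 2)), Mul(-1, Add(-48, Mul(8, Pow(28, 2)), Mul(592, 28)))) = Add(Pow(Add(-13853, -13216), Rational(1, 2)), Mul(-1, Add(-48, Mul(8, 784), 16576))) = Add(Pow(-27069, Rational(1, 2)), Mul(-1, Add(-48, 6272, 16576))) = Add(Mul(I, Pow(27069, Rational(1, 2))), Mul(-1, 22800)) = Add(Mul(I, Pow(27069, Rational(1, 2))), -22800) = Add(-22800, Mul(I, Pow(27069, Rational(1, 2))))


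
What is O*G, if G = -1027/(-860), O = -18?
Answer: -9243/430 ≈ -21.495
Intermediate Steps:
G = 1027/860 (G = -1027*(-1/860) = 1027/860 ≈ 1.1942)
O*G = -18*1027/860 = -9243/430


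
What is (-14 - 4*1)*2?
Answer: -36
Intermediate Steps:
(-14 - 4*1)*2 = (-14 - 4)*2 = -18*2 = -36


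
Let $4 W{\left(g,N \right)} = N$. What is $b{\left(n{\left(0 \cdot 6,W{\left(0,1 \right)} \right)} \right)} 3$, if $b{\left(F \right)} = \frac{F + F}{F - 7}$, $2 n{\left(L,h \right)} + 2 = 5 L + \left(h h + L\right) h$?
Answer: $\frac{254}{341} \approx 0.74487$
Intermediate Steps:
$W{\left(g,N \right)} = \frac{N}{4}$
$n{\left(L,h \right)} = -1 + \frac{5 L}{2} + \frac{h \left(L + h^{2}\right)}{2}$ ($n{\left(L,h \right)} = -1 + \frac{5 L + \left(h h + L\right) h}{2} = -1 + \frac{5 L + \left(h^{2} + L\right) h}{2} = -1 + \frac{5 L + \left(L + h^{2}\right) h}{2} = -1 + \frac{5 L + h \left(L + h^{2}\right)}{2} = -1 + \left(\frac{5 L}{2} + \frac{h \left(L + h^{2}\right)}{2}\right) = -1 + \frac{5 L}{2} + \frac{h \left(L + h^{2}\right)}{2}$)
$b{\left(F \right)} = \frac{2 F}{-7 + F}$
$b{\left(n{\left(0 \cdot 6,W{\left(0,1 \right)} \right)} \right)} 3 = \frac{2 \left(-1 + \frac{\left(\frac{1}{4} \cdot 1\right)^{3}}{2} + \frac{5 \cdot 0 \cdot 6}{2} + \frac{0 \cdot 6 \cdot \frac{1}{4} \cdot 1}{2}\right)}{-7 + \left(-1 + \frac{\left(\frac{1}{4} \cdot 1\right)^{3}}{2} + \frac{5 \cdot 0 \cdot 6}{2} + \frac{0 \cdot 6 \cdot \frac{1}{4} \cdot 1}{2}\right)} 3 = \frac{2 \left(-1 + \frac{1}{2 \cdot 64} + \frac{5}{2} \cdot 0 + \frac{1}{2} \cdot 0 \cdot \frac{1}{4}\right)}{-7 + \left(-1 + \frac{1}{2 \cdot 64} + \frac{5}{2} \cdot 0 + \frac{1}{2} \cdot 0 \cdot \frac{1}{4}\right)} 3 = \frac{2 \left(-1 + \frac{1}{2} \cdot \frac{1}{64} + 0 + 0\right)}{-7 + \left(-1 + \frac{1}{2} \cdot \frac{1}{64} + 0 + 0\right)} 3 = \frac{2 \left(-1 + \frac{1}{128} + 0 + 0\right)}{-7 + \left(-1 + \frac{1}{128} + 0 + 0\right)} 3 = 2 \left(- \frac{127}{128}\right) \frac{1}{-7 - \frac{127}{128}} \cdot 3 = 2 \left(- \frac{127}{128}\right) \frac{1}{- \frac{1023}{128}} \cdot 3 = 2 \left(- \frac{127}{128}\right) \left(- \frac{128}{1023}\right) 3 = \frac{254}{1023} \cdot 3 = \frac{254}{341}$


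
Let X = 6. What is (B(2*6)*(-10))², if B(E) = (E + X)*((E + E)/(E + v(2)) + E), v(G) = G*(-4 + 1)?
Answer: 8294400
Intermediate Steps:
v(G) = -3*G (v(G) = G*(-3) = -3*G)
B(E) = (6 + E)*(E + 2*E/(-6 + E)) (B(E) = (E + 6)*((E + E)/(E - 3*2) + E) = (6 + E)*((2*E)/(E - 6) + E) = (6 + E)*((2*E)/(-6 + E) + E) = (6 + E)*(2*E/(-6 + E) + E) = (6 + E)*(E + 2*E/(-6 + E)))
(B(2*6)*(-10))² = (((2*6)*(-24 + (2*6)² + 2*(2*6))/(-6 + 2*6))*(-10))² = ((12*(-24 + 12² + 2*12)/(-6 + 12))*(-10))² = ((12*(-24 + 144 + 24)/6)*(-10))² = ((12*(⅙)*144)*(-10))² = (288*(-10))² = (-2880)² = 8294400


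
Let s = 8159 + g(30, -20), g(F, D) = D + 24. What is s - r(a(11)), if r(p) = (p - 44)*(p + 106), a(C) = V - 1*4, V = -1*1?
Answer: 13112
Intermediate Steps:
g(F, D) = 24 + D
V = -1
a(C) = -5 (a(C) = -1 - 1*4 = -1 - 4 = -5)
r(p) = (-44 + p)*(106 + p)
s = 8163 (s = 8159 + (24 - 20) = 8159 + 4 = 8163)
s - r(a(11)) = 8163 - (-4664 + (-5)² + 62*(-5)) = 8163 - (-4664 + 25 - 310) = 8163 - 1*(-4949) = 8163 + 4949 = 13112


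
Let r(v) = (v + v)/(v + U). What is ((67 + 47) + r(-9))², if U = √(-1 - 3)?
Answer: 97060608/7225 + 709344*I/7225 ≈ 13434.0 + 98.179*I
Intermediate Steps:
U = 2*I (U = √(-4) = 2*I ≈ 2.0*I)
r(v) = 2*v/(v + 2*I) (r(v) = (v + v)/(v + 2*I) = (2*v)/(v + 2*I) = 2*v/(v + 2*I))
((67 + 47) + r(-9))² = ((67 + 47) + 2*(-9)/(-9 + 2*I))² = (114 + 2*(-9)*((-9 - 2*I)/85))² = (114 + (162/85 + 36*I/85))² = (9852/85 + 36*I/85)²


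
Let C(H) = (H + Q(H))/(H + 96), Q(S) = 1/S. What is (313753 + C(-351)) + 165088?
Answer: 42858786907/89505 ≈ 4.7884e+5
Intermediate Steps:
C(H) = (H + 1/H)/(96 + H) (C(H) = (H + 1/H)/(H + 96) = (H + 1/H)/(96 + H))
(313753 + C(-351)) + 165088 = (313753 + (1 + (-351)²)/((-351)*(96 - 351))) + 165088 = (313753 - 1/351*(1 + 123201)/(-255)) + 165088 = (313753 - 1/351*(-1/255)*123202) + 165088 = (313753 + 123202/89505) + 165088 = 28082585467/89505 + 165088 = 42858786907/89505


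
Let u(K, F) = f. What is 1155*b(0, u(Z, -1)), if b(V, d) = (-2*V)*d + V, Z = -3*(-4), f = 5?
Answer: 0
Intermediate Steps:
Z = 12
u(K, F) = 5
b(V, d) = V - 2*V*d (b(V, d) = -2*V*d + V = V - 2*V*d)
1155*b(0, u(Z, -1)) = 1155*(0*(1 - 2*5)) = 1155*(0*(1 - 10)) = 1155*(0*(-9)) = 1155*0 = 0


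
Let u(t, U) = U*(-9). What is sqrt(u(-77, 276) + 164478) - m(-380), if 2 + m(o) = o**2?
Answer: -144398 + 7*sqrt(3306) ≈ -1.4400e+5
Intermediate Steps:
u(t, U) = -9*U
m(o) = -2 + o**2
sqrt(u(-77, 276) + 164478) - m(-380) = sqrt(-9*276 + 164478) - (-2 + (-380)**2) = sqrt(-2484 + 164478) - (-2 + 144400) = sqrt(161994) - 1*144398 = 7*sqrt(3306) - 144398 = -144398 + 7*sqrt(3306)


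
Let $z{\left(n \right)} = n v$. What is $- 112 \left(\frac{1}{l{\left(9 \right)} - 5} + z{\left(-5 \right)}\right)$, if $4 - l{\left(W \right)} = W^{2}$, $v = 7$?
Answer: $\frac{160776}{41} \approx 3921.4$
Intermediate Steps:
$l{\left(W \right)} = 4 - W^{2}$
$z{\left(n \right)} = 7 n$ ($z{\left(n \right)} = n 7 = 7 n$)
$- 112 \left(\frac{1}{l{\left(9 \right)} - 5} + z{\left(-5 \right)}\right) = - 112 \left(\frac{1}{\left(4 - 9^{2}\right) - 5} + 7 \left(-5\right)\right) = - 112 \left(\frac{1}{\left(4 - 81\right) - 5} - 35\right) = - 112 \left(\frac{1}{-77 - 5} - 35\right) = - 112 \left(\frac{1}{-82} - 35\right) = - 112 \left(- \frac{1}{82} - 35\right) = \left(-112\right) \left(- \frac{2871}{82}\right) = \frac{160776}{41}$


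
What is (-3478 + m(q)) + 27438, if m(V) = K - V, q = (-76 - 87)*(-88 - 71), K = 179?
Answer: -1778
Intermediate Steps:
q = 25917 (q = -163*(-159) = 25917)
m(V) = 179 - V
(-3478 + m(q)) + 27438 = (-3478 + (179 - 1*25917)) + 27438 = (-3478 + (179 - 25917)) + 27438 = (-3478 - 25738) + 27438 = -29216 + 27438 = -1778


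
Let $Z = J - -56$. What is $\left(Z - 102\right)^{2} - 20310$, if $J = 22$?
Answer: $-19734$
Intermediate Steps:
$Z = 78$ ($Z = 22 - -56 = 22 + 56 = 78$)
$\left(Z - 102\right)^{2} - 20310 = \left(78 - 102\right)^{2} - 20310 = \left(-24\right)^{2} - 20310 = 576 - 20310 = -19734$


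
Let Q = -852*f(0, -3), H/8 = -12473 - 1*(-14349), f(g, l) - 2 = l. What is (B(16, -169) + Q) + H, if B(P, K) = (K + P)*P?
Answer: 13412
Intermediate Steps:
f(g, l) = 2 + l
B(P, K) = P*(K + P)
H = 15008 (H = 8*(-12473 - 1*(-14349)) = 8*(-12473 + 14349) = 8*1876 = 15008)
Q = 852 (Q = -852*(2 - 3) = -852*(-1) = 852)
(B(16, -169) + Q) + H = (16*(-169 + 16) + 852) + 15008 = (16*(-153) + 852) + 15008 = (-2448 + 852) + 15008 = -1596 + 15008 = 13412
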